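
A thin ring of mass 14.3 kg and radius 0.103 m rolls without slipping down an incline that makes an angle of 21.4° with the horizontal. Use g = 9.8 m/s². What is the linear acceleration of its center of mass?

Translation along the incline: Mg sinθ − f = Ma.
Rotation about the center: fR = Iα with I = MR². No-slip gives a = αR, so f = (I/R²)a = M a.
Substituting: Mg sinθ = (1 + 1.000)Ma, so a = g sinθ/(1 + 1.000) = (9.8) sin 21.4° / 2.000 = 1.788 m/s².

a ≈ 1.79 m/s²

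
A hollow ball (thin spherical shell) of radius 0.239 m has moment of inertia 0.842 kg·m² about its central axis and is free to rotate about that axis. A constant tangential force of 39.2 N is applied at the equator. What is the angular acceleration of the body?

τ = F R = (39.2)(0.239) = 9.369 N·m.
From τ = Iα: α = 9.369/0.8420 = 11.13 rad/s².

α ≈ 11.1 rad/s²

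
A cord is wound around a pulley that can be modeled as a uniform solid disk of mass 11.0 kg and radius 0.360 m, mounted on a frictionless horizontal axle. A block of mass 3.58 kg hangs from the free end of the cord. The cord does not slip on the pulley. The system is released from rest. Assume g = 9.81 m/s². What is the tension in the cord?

I = ½MR² = (1/2)(11.0)(0.360)² = 0.7128 kg·m².
Block: mg − T = ma. Pulley: TR = Iα. No-slip: a = αR, so T = (I/R²)a = 5.500·a.
Then mg = (m + 5.500)a, so a = (3.58)(9.81)/(3.58 + 5.500) = 3.868 m/s².
T = 5.500·a = 21.27 N.

T ≈ 21.3 N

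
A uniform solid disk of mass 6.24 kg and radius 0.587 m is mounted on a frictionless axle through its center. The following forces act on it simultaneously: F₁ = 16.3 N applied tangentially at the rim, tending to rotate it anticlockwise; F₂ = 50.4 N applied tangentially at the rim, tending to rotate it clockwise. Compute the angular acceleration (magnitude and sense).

I = ½MR² = (1/2)(6.24)(0.587)² = 1.075 kg·m².
Taking anticlockwise as positive: τ₁ = +(16.3)(0.587) = +9.568 N·m; τ₂ = −(50.4)(0.587) = −29.58 N·m.
Net torque τ = -20.02 N·m.
α = τ/I = -20.02/1.075 = -18.62 rad/s².

α ≈ 18.6 rad/s², clockwise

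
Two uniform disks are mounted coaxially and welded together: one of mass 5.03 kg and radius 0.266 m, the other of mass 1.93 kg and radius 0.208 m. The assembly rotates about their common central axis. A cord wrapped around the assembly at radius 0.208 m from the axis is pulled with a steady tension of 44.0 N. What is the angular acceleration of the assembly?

I = ½M₁R₁² + ½M₂R₂² = ½(5.03)(0.266)² + ½(1.93)(0.208)² = 0.2197 kg·m².
τ = F r = (44.0)(0.208) = 9.152 N·m.
α = τ/I = 9.152/0.2197 = 41.66 rad/s².

α ≈ 41.7 rad/s²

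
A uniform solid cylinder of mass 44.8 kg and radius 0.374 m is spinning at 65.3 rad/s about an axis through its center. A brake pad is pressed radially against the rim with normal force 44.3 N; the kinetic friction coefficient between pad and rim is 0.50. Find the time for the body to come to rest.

I = ½MR² = (1/2)(44.8)(0.374)² = 3.133 kg·m².
Friction force f = μN = (0.50)(44.3) = 22.15 N at the rim; torque magnitude τ = fR = 8.284 N·m, opposing ω.
|α| = τ/I = 8.284/3.133 = 2.644 rad/s² (deceleration).
0 = ω₀ − |α|t ⇒ t = ω₀/|α| = 65.3/2.644 = 24.70 s.

t ≈ 24.7 s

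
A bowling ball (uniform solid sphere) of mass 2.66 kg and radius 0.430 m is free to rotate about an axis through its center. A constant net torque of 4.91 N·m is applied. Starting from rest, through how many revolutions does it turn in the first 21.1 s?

I = (2/5)MR² = (2/5)(2.66)(0.430)² = 0.1967 kg·m².
α = τ/I = 4.91/0.1967 = 24.96 rad/s².
θ = ½αt² = ½(24.96)(21.1)² = 5556 rad.
Revolutions = θ/(2π) = 884.2.

≈ 884 revolutions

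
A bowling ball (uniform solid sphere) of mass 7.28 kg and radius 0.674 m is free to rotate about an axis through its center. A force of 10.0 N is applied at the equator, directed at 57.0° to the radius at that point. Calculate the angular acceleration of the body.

I = (2/5)MR² = (2/5)(7.28)(0.674)² = 1.323 kg·m².
Only the tangential component produces torque: τ = F R sinθ = (10.0)(0.674) sin 57.0° = 5.653 N·m.
Newton's second law for rotation, τ = Iα, gives α = τ/I = 5.653/1.323 = 4.273 rad/s².

α ≈ 4.27 rad/s²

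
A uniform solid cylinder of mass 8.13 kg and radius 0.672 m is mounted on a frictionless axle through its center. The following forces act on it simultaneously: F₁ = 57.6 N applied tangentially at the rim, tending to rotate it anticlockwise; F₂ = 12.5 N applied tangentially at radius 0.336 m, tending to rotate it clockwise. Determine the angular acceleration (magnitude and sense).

α ≈ 18.8 rad/s², anticlockwise

I = ½MR² = (1/2)(8.13)(0.672)² = 1.836 kg·m².
Taking anticlockwise as positive: τ₁ = +(57.6)(0.672) = +38.71 N·m; τ₂ = −(12.5)(0.336) = −4.200 N·m.
Net torque τ = 34.51 N·m.
α = τ/I = 34.51/1.836 = 18.80 rad/s².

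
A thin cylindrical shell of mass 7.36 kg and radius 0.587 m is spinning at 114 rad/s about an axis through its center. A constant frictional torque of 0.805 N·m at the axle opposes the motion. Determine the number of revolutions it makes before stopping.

I = MR² = (7.36)(0.587)² = 2.536 kg·m².
The net torque has magnitude 0.805 N·m, opposing ω.
|α| = τ/I = 0.8050/2.536 = 0.3174 rad/s² (deceleration).
ω² = ω₀² − 2|α|θ with ω = 0 ⇒ θ = ω₀²/(2|α|) = 20470 rad = 3258 rev.

≈ 3260 revolutions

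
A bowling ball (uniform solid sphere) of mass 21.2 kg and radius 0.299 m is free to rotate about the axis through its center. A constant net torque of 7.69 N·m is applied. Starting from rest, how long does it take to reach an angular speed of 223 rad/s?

t ≈ 22.0 s

I = (2/5)MR² = (2/5)(21.2)(0.299)² = 0.7581 kg·m².
α = τ/I = 7.69/0.7581 = 10.14 rad/s².
ω = αt ⇒ t = ω/α = 223/10.14 = 21.98 s.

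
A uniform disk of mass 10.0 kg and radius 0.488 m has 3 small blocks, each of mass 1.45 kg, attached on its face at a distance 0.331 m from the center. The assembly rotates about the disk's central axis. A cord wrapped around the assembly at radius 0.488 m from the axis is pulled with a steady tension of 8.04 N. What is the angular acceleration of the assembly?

I_disk = ½MR² = ½(10.0)(0.488)² = 1.191 kg·m².
I_blocks = 3·m·r² = 3(1.45)(0.331)² = 0.4766 kg·m².
Total I = 1.667 kg·m².
τ = F r = (8.04)(0.488) = 3.924 N·m.
α = τ/I = 3.924/1.667 = 2.353 rad/s².

α ≈ 2.35 rad/s²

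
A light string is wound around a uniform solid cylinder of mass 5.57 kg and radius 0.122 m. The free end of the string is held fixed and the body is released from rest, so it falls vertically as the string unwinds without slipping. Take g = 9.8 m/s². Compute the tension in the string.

T ≈ 18.2 N

Translation: Mg − T = Ma. Rotation about the center: TR = Iα with I = ½MR².
With a = αR: T = (I/R²)a = (1/2)M a, so Mg = (1 + 0.5000)Ma.
a = g/(1 + 0.5000) = 9.8/1.500 = 6.533 m/s².
T = 0.5000·M·a = (0.5000)(5.57)(6.533) = 18.20 N.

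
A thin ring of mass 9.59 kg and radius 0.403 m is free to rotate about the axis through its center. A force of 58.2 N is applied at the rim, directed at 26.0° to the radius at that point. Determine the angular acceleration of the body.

α ≈ 6.60 rad/s²

I = MR² = (9.59)(0.403)² = 1.558 kg·m².
Only the tangential component produces torque: τ = F R sinθ = (58.2)(0.403) sin 26.0° = 10.28 N·m.
From τ = Iα: α = 10.28/1.558 = 6.601 rad/s².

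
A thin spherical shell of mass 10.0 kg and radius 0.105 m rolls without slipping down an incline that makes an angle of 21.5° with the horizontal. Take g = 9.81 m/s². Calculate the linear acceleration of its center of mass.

Translation along the incline: Mg sinθ − f = Ma.
Rotation about the center: fR = Iα with I = (2/3)MR². No-slip gives a = αR, so f = (I/R²)a = (2/3)M a.
Substituting: Mg sinθ = (1 + 0.6667)Ma, so a = g sinθ/(1 + 0.6667) = (9.81) sin 21.5° / 1.667 = 2.157 m/s².

a ≈ 2.16 m/s²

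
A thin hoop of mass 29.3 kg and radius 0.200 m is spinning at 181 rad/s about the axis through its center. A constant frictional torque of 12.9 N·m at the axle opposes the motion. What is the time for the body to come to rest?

I = MR² = (29.3)(0.200)² = 1.172 kg·m².
The net torque has magnitude 12.9 N·m, opposing ω.
|α| = τ/I = 12.90/1.172 = 11.01 rad/s² (deceleration).
0 = ω₀ − |α|t ⇒ t = ω₀/|α| = 181/11.01 = 16.44 s.

t ≈ 16.4 s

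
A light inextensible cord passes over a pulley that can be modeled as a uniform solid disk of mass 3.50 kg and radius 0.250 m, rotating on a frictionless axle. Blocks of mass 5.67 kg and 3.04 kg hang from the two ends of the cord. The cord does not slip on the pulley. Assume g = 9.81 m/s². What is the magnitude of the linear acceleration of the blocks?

a ≈ 2.47 m/s²

I = ½MR² = (1/2)(3.50)(0.250)² = 0.1094 kg·m².
Heavier block: m₁g − T₁ = m₁a. Lighter block: T₂ − m₂g = m₂a.
Pulley: (T₁ − T₂)R = Iα = I(a/R), so T₁ − T₂ = (I/R²)a = (1/2)M_p a = 1.750·a.
Adding the three: (m₁ − m₂)g = (m₁ + m₂ + 1.750)a, so a = (5.67 − 3.04)(9.81)/(5.67 + 3.04 + 1.750) = 2.467 m/s².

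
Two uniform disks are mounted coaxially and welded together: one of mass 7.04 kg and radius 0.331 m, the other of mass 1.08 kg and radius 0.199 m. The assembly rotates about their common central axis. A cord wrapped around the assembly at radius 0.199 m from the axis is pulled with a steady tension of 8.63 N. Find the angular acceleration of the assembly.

I = ½M₁R₁² + ½M₂R₂² = ½(7.04)(0.331)² + ½(1.08)(0.199)² = 0.4070 kg·m².
τ = F r = (8.63)(0.199) = 1.717 N·m.
α = τ/I = 1.717/0.4070 = 4.219 rad/s².

α ≈ 4.22 rad/s²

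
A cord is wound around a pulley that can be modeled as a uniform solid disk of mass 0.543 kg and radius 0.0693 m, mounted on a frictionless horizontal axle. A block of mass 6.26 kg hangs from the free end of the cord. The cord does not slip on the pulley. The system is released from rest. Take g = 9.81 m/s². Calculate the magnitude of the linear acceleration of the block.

I = ½MR² = (1/2)(0.543)(0.0693)² = 0.001304 kg·m².
Block: mg − T = ma. Pulley: TR = Iα. No-slip: a = αR, so T = (I/R²)a = 0.2715·a.
Then mg = (m + 0.2715)a, so a = (6.26)(9.81)/(6.26 + 0.2715) = 9.402 m/s².

a ≈ 9.40 m/s²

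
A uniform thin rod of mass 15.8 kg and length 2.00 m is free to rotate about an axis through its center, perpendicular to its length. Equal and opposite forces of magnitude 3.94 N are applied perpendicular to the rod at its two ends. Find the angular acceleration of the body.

I = (1/12)ML² = (1/12)(15.8)(2.00)² = 5.267 kg·m².
The couple gives τ = F·(L/2) + F·(L/2) = F L = (3.94)(2.00) = 7.880 N·m.
From τ = Iα: α = 7.880/5.267 = 1.496 rad/s².

α ≈ 1.50 rad/s²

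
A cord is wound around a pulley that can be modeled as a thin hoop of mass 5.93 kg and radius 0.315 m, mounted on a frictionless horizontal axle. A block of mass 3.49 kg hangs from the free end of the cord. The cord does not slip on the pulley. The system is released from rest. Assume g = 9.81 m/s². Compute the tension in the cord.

T ≈ 21.6 N

I = MR² = (5.93)(0.315)² = 0.5884 kg·m².
Block: mg − T = ma. Pulley: TR = Iα. No-slip: a = αR, so T = (I/R²)a = 5.930·a.
Then mg = (m + 5.930)a, so a = (3.49)(9.81)/(3.49 + 5.930) = 3.634 m/s².
T = 5.930·a = 21.55 N.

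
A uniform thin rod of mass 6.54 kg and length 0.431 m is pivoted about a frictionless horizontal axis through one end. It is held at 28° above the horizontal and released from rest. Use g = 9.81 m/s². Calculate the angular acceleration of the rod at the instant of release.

α ≈ 30.1 rad/s²

About the pivot, I = (1/3)ML² = (1/3)(6.54)(0.431)² = 0.4050 kg·m².
The weight acts at the center, a distance L/2 = 0.2155 m from the pivot; τ = Mg(L/2) cos 28° = 12.21 N·m.
α = τ/I = 12.21/0.4050 = 30.15 rad/s².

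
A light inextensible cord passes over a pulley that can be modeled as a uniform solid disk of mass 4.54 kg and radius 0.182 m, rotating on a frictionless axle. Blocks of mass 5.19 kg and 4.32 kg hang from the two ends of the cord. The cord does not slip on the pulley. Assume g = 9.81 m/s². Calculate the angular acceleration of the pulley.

I = ½MR² = (1/2)(4.54)(0.182)² = 0.07519 kg·m².
Heavier block: m₁g − T₁ = m₁a. Lighter block: T₂ − m₂g = m₂a.
Pulley: (T₁ − T₂)R = Iα = I(a/R), so T₁ − T₂ = (I/R²)a = (1/2)M_p a = 2.270·a.
Adding the three: (m₁ − m₂)g = (m₁ + m₂ + 2.270)a, so a = (5.19 − 4.32)(9.81)/(5.19 + 4.32 + 2.270) = 0.7245 m/s².
α = a/R = 0.7245/0.182 = 3.981 rad/s².

α ≈ 3.98 rad/s²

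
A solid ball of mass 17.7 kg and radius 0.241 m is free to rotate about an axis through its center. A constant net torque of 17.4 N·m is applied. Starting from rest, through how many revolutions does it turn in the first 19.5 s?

I = (2/5)MR² = (2/5)(17.7)(0.241)² = 0.4112 kg·m².
α = τ/I = 17.4/0.4112 = 42.31 rad/s².
θ = ½αt² = ½(42.31)(19.5)² = 8045 rad.
Revolutions = θ/(2π) = 1280.

≈ 1280 revolutions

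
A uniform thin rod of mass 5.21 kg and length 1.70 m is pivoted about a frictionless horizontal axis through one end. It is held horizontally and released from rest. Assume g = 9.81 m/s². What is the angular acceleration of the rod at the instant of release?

α ≈ 8.66 rad/s²

About the pivot, I = (1/3)ML² = (1/3)(5.21)(1.70)² = 5.019 kg·m².
The weight acts at the center, a distance L/2 = 0.8500 m from the pivot; τ = Mg(L/2) = 43.44 N·m.
α = τ/I = 43.44/5.019 = 8.656 rad/s².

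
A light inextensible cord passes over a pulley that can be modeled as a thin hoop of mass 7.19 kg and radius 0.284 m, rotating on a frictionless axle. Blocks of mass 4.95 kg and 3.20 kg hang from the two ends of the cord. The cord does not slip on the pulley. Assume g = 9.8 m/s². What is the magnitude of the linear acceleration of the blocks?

I = MR² = (7.19)(0.284)² = 0.5799 kg·m².
Heavier block: m₁g − T₁ = m₁a. Lighter block: T₂ − m₂g = m₂a.
Pulley: (T₁ − T₂)R = Iα = I(a/R), so T₁ − T₂ = (I/R²)a = 1·M_p a = 7.190·a.
Adding the three: (m₁ − m₂)g = (m₁ + m₂ + 7.190)a, so a = (4.95 − 3.20)(9.8)/(4.95 + 3.20 + 7.190) = 1.118 m/s².

a ≈ 1.12 m/s²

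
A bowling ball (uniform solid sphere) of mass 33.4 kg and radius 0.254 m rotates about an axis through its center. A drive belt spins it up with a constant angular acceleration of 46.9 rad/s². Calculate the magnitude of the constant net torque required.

I = (2/5)MR² = (2/5)(33.4)(0.254)² = 0.8619 kg·m².
τ = Iα = (0.8619)(46.90) = 40.42 N·m.

τ ≈ 40.4 N·m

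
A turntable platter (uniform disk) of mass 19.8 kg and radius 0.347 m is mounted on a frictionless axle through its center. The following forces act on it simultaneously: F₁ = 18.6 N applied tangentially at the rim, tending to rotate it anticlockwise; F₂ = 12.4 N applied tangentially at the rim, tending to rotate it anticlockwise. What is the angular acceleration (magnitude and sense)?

I = ½MR² = (1/2)(19.8)(0.347)² = 1.192 kg·m².
Taking anticlockwise as positive: τ₁ = +(18.6)(0.347) = +6.454 N·m; τ₂ = +(12.4)(0.347) = +4.303 N·m.
Net torque τ = 10.76 N·m.
α = τ/I = 10.76/1.192 = 9.024 rad/s².

α ≈ 9.02 rad/s², anticlockwise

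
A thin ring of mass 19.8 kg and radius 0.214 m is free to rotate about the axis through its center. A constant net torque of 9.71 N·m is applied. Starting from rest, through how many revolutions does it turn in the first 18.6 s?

≈ 295 revolutions

I = MR² = (19.8)(0.214)² = 0.9068 kg·m².
α = τ/I = 9.71/0.9068 = 10.71 rad/s².
θ = ½αt² = ½(10.71)(18.6)² = 1852 rad.
Revolutions = θ/(2π) = 294.8.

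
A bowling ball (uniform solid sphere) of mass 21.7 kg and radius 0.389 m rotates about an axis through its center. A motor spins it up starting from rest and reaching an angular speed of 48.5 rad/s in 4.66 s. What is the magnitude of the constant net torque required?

τ ≈ 13.7 N·m

I = (2/5)MR² = (2/5)(21.7)(0.389)² = 1.313 kg·m².
α = Δω/Δt = (48.5 − 0)/4.66 = 10.41 rad/s².
τ = Iα = (1.313)(10.41) = 13.67 N·m.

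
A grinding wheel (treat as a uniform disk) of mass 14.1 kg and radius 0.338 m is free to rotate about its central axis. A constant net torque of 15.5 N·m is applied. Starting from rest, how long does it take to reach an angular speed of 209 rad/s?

I = ½MR² = (1/2)(14.1)(0.338)² = 0.8054 kg·m².
α = τ/I = 15.5/0.8054 = 19.24 rad/s².
ω = αt ⇒ t = ω/α = 209/19.24 = 10.86 s.

t ≈ 10.9 s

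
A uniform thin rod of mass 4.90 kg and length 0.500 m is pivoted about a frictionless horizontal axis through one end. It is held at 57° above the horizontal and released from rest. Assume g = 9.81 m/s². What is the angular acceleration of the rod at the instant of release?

About the pivot, I = (1/3)ML² = (1/3)(4.90)(0.500)² = 0.4083 kg·m².
The weight acts at the center, a distance L/2 = 0.2500 m from the pivot; τ = Mg(L/2) cos 57° = 6.545 N·m.
α = τ/I = 6.545/0.4083 = 16.03 rad/s².

α ≈ 16.0 rad/s²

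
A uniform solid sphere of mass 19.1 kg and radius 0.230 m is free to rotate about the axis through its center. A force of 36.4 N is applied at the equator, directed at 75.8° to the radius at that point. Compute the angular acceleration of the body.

α ≈ 20.1 rad/s²

I = (2/5)MR² = (2/5)(19.1)(0.230)² = 0.4042 kg·m².
Only the tangential component produces torque: τ = F R sinθ = (36.4)(0.230) sin 75.8° = 8.116 N·m.
From τ = Iα: α = 8.116/0.4042 = 20.08 rad/s².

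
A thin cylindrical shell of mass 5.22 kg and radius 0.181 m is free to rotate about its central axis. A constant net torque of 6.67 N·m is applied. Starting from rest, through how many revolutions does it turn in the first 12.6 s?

I = MR² = (5.22)(0.181)² = 0.1710 kg·m².
α = τ/I = 6.67/0.1710 = 39.00 rad/s².
θ = ½αt² = ½(39.00)(12.6)² = 3096 rad.
Revolutions = θ/(2π) = 492.8.

≈ 493 revolutions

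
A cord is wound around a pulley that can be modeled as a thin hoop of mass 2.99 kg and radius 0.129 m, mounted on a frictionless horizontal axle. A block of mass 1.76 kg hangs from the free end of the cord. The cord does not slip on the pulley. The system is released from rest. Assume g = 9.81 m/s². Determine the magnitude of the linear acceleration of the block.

a ≈ 3.63 m/s²

I = MR² = (2.99)(0.129)² = 0.04976 kg·m².
Block: mg − T = ma. Pulley: TR = Iα. No-slip: a = αR, so T = (I/R²)a = 2.990·a.
Then mg = (m + 2.990)a, so a = (1.76)(9.81)/(1.76 + 2.990) = 3.635 m/s².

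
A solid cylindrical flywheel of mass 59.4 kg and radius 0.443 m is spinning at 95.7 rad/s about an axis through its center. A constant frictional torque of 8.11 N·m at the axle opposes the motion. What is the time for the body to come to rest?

t ≈ 68.8 s

I = ½MR² = (1/2)(59.4)(0.443)² = 5.829 kg·m².
The net torque has magnitude 8.11 N·m, opposing ω.
|α| = τ/I = 8.110/5.829 = 1.391 rad/s² (deceleration).
0 = ω₀ − |α|t ⇒ t = ω₀/|α| = 95.7/1.391 = 68.78 s.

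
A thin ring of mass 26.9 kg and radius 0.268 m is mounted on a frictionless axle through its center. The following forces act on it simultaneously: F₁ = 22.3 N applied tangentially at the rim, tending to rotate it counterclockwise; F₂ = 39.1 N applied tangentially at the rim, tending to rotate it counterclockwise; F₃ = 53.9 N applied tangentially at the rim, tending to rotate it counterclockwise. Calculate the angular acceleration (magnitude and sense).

α ≈ 16.0 rad/s², counterclockwise

I = MR² = (26.9)(0.268)² = 1.932 kg·m².
Taking counterclockwise as positive: τ₁ = +(22.3)(0.268) = +5.976 N·m; τ₂ = +(39.1)(0.268) = +10.48 N·m; τ₃ = +(53.9)(0.268) = +14.45 N·m.
Net torque τ = 30.90 N·m.
α = τ/I = 30.90/1.932 = 15.99 rad/s².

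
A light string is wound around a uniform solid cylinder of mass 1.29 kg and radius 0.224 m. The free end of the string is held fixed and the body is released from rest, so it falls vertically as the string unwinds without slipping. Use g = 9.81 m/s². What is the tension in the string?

Translation: Mg − T = Ma. Rotation about the center: TR = Iα with I = ½MR².
With a = αR: T = (I/R²)a = (1/2)M a, so Mg = (1 + 0.5000)Ma.
a = g/(1 + 0.5000) = 9.81/1.500 = 6.540 m/s².
T = 0.5000·M·a = (0.5000)(1.29)(6.540) = 4.218 N.

T ≈ 4.22 N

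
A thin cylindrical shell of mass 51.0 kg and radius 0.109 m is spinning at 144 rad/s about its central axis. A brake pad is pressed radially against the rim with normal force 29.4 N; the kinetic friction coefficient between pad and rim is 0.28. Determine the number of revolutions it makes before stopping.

I = MR² = (51.0)(0.109)² = 0.6059 kg·m².
Friction force f = μN = (0.28)(29.4) = 8.232 N at the rim; torque magnitude τ = fR = 0.8973 N·m, opposing ω.
|α| = τ/I = 0.8973/0.6059 = 1.481 rad/s² (deceleration).
ω² = ω₀² − 2|α|θ with ω = 0 ⇒ θ = ω₀²/(2|α|) = 7001 rad = 1114 rev.

≈ 1110 revolutions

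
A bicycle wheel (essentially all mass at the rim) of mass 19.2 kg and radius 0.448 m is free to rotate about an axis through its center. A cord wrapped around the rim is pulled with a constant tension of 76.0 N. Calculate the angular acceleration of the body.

I = MR² = (19.2)(0.448)² = 3.854 kg·m².
τ = F R = (76.0)(0.448) = 34.05 N·m.
From τ = Iα: α = 34.05/3.854 = 8.836 rad/s².

α ≈ 8.84 rad/s²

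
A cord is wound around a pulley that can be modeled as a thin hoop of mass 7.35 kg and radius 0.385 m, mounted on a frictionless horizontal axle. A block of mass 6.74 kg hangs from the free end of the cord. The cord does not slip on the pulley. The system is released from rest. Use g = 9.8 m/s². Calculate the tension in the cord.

T ≈ 34.5 N

I = MR² = (7.35)(0.385)² = 1.089 kg·m².
Block: mg − T = ma. Pulley: TR = Iα. No-slip: a = αR, so T = (I/R²)a = 7.350·a.
Then mg = (m + 7.350)a, so a = (6.74)(9.8)/(6.74 + 7.350) = 4.688 m/s².
T = 7.350·a = 34.46 N.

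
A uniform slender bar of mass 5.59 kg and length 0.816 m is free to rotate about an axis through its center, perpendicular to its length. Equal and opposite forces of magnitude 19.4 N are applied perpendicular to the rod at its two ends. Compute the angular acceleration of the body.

α ≈ 51.0 rad/s²

I = (1/12)ML² = (1/12)(5.59)(0.816)² = 0.3102 kg·m².
The couple gives τ = F·(L/2) + F·(L/2) = F L = (19.4)(0.816) = 15.83 N·m.
From τ = Iα: α = 15.83/0.3102 = 51.04 rad/s².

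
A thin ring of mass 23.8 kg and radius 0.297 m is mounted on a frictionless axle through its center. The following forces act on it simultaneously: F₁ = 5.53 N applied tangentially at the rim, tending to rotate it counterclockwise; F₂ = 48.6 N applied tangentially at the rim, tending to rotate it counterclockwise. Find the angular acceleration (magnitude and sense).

α ≈ 7.66 rad/s², counterclockwise

I = MR² = (23.8)(0.297)² = 2.099 kg·m².
Taking counterclockwise as positive: τ₁ = +(5.53)(0.297) = +1.642 N·m; τ₂ = +(48.6)(0.297) = +14.43 N·m.
Net torque τ = 16.08 N·m.
α = τ/I = 16.08/2.099 = 7.658 rad/s².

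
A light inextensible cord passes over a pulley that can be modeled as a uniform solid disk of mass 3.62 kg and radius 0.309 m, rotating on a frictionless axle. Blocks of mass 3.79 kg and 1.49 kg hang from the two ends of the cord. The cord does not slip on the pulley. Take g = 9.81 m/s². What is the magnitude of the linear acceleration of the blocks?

a ≈ 3.18 m/s²

I = ½MR² = (1/2)(3.62)(0.309)² = 0.1728 kg·m².
Heavier block: m₁g − T₁ = m₁a. Lighter block: T₂ − m₂g = m₂a.
Pulley: (T₁ − T₂)R = Iα = I(a/R), so T₁ − T₂ = (I/R²)a = (1/2)M_p a = 1.810·a.
Adding the three: (m₁ − m₂)g = (m₁ + m₂ + 1.810)a, so a = (3.79 − 1.49)(9.81)/(3.79 + 1.49 + 1.810) = 3.182 m/s².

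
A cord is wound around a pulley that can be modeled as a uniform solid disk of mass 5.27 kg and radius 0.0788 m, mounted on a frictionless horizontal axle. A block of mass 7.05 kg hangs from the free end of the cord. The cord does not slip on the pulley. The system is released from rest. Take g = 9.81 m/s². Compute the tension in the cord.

I = ½MR² = (1/2)(5.27)(0.0788)² = 0.01636 kg·m².
Block: mg − T = ma. Pulley: TR = Iα. No-slip: a = αR, so T = (I/R²)a = 2.635·a.
Then mg = (m + 2.635)a, so a = (7.05)(9.81)/(7.05 + 2.635) = 7.141 m/s².
T = 2.635·a = 18.82 N.

T ≈ 18.8 N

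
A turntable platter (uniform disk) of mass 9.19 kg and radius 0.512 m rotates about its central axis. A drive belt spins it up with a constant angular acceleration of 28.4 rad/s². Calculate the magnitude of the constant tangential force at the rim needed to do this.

F ≈ 66.8 N

I = ½MR² = (1/2)(9.19)(0.512)² = 1.205 kg·m².
The required torque is τ = Iα = (1.205)(28.40) = 34.21 N·m.
A tangential force at the rim gives τ = FR, so F = τ/R = 34.21/0.512 = 66.81 N.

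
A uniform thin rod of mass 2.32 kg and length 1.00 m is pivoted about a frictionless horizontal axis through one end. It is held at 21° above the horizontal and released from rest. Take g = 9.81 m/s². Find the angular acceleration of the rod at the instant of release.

About the pivot, I = (1/3)ML² = (1/3)(2.32)(1.00)² = 0.7733 kg·m².
The weight acts at the center, a distance L/2 = 0.5000 m from the pivot; τ = Mg(L/2) cos 21° = 10.62 N·m.
α = τ/I = 10.62/0.7733 = 13.74 rad/s².
(Equivalently α = (3g/(2L)) cos 21° = 13.74 rad/s².)

α ≈ 13.7 rad/s²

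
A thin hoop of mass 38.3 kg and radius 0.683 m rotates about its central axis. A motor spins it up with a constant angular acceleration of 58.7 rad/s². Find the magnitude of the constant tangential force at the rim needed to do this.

F ≈ 1540 N

I = MR² = (38.3)(0.683)² = 17.87 kg·m².
The required torque is τ = Iα = (17.87)(58.70) = 1049 N·m.
A tangential force at the rim gives τ = FR, so F = τ/R = 1049/0.683 = 1536 N.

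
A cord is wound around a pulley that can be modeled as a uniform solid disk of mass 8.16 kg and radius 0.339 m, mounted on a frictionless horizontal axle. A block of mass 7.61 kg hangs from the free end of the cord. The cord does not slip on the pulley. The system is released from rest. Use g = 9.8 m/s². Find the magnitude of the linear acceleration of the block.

a ≈ 6.38 m/s²

I = ½MR² = (1/2)(8.16)(0.339)² = 0.4689 kg·m².
Block: mg − T = ma. Pulley: TR = Iα. No-slip: a = αR, so T = (I/R²)a = 4.080·a.
Then mg = (m + 4.080)a, so a = (7.61)(9.8)/(7.61 + 4.080) = 6.380 m/s².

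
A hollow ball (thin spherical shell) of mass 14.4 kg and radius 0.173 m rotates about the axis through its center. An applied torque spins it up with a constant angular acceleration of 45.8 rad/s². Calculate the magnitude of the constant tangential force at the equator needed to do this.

I = (2/3)MR² = (2/3)(14.4)(0.173)² = 0.2873 kg·m².
The required torque is τ = Iα = (0.2873)(45.80) = 13.16 N·m.
A tangential force at the equator gives τ = FR, so F = τ/R = 13.16/0.173 = 76.06 N.

F ≈ 76.1 N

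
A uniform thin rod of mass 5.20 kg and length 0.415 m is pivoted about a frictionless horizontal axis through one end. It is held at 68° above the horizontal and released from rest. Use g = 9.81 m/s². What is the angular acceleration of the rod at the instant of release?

α ≈ 13.3 rad/s²

About the pivot, I = (1/3)ML² = (1/3)(5.20)(0.415)² = 0.2985 kg·m².
The weight acts at the center, a distance L/2 = 0.2075 m from the pivot; τ = Mg(L/2) cos 68° = 3.965 N·m.
α = τ/I = 3.965/0.2985 = 13.28 rad/s².
(Equivalently α = (3g/(2L)) cos 68° = 13.28 rad/s².)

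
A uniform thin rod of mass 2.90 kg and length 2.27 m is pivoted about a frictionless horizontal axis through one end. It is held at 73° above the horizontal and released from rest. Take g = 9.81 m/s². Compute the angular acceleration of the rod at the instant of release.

About the pivot, I = (1/3)ML² = (1/3)(2.90)(2.27)² = 4.981 kg·m².
The weight acts at the center, a distance L/2 = 1.135 m from the pivot; τ = Mg(L/2) cos 73° = 9.441 N·m.
α = τ/I = 9.441/4.981 = 1.895 rad/s².
(Equivalently α = (3g/(2L)) cos 73° = 1.895 rad/s².)

α ≈ 1.90 rad/s²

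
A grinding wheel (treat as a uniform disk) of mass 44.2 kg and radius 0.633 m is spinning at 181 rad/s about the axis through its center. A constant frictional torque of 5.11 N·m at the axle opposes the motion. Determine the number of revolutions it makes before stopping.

≈ 4520 revolutions

I = ½MR² = (1/2)(44.2)(0.633)² = 8.855 kg·m².
The net torque has magnitude 5.11 N·m, opposing ω.
|α| = τ/I = 5.110/8.855 = 0.5771 rad/s² (deceleration).
ω² = ω₀² − 2|α|θ with ω = 0 ⇒ θ = ω₀²/(2|α|) = 28390 rad = 4518 rev.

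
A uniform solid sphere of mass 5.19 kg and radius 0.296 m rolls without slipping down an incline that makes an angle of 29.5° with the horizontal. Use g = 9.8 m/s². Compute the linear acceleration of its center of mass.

a ≈ 3.45 m/s²

Translation along the incline: Mg sinθ − f = Ma.
Rotation about the center: fR = Iα with I = (2/5)MR². No-slip gives a = αR, so f = (I/R²)a = (2/5)M a.
Substituting: Mg sinθ = (1 + 0.4000)Ma, so a = g sinθ/(1 + 0.4000) = (9.8) sin 29.5° / 1.400 = 3.447 m/s².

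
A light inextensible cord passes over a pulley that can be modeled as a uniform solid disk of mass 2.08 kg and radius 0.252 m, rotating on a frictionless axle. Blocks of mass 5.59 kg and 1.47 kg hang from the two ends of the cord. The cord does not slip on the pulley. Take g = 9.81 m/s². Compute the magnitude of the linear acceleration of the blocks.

a ≈ 4.99 m/s²

I = ½MR² = (1/2)(2.08)(0.252)² = 0.06604 kg·m².
Heavier block: m₁g − T₁ = m₁a. Lighter block: T₂ − m₂g = m₂a.
Pulley: (T₁ − T₂)R = Iα = I(a/R), so T₁ − T₂ = (I/R²)a = (1/2)M_p a = 1.040·a.
Adding the three: (m₁ − m₂)g = (m₁ + m₂ + 1.040)a, so a = (5.59 − 1.47)(9.81)/(5.59 + 1.47 + 1.040) = 4.990 m/s².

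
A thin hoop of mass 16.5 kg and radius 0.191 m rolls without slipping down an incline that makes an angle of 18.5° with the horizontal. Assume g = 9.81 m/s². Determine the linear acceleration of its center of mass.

a ≈ 1.56 m/s²

Translation along the incline: Mg sinθ − f = Ma.
Rotation about the center: fR = Iα with I = MR². No-slip gives a = αR, so f = (I/R²)a = M a.
Substituting: Mg sinθ = (1 + 1.000)Ma, so a = g sinθ/(1 + 1.000) = (9.81) sin 18.5° / 2.000 = 1.556 m/s².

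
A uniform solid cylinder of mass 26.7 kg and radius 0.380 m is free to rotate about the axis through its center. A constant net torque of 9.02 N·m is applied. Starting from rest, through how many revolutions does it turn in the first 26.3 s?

I = ½MR² = (1/2)(26.7)(0.380)² = 1.928 kg·m².
α = τ/I = 9.02/1.928 = 4.679 rad/s².
θ = ½αt² = ½(4.679)(26.3)² = 1618 rad.
Revolutions = θ/(2π) = 257.5.

≈ 258 revolutions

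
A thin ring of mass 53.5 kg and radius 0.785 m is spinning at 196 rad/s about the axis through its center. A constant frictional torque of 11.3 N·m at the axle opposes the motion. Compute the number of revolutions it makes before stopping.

≈ 8920 revolutions

I = MR² = (53.5)(0.785)² = 32.97 kg·m².
The net torque has magnitude 11.3 N·m, opposing ω.
|α| = τ/I = 11.30/32.97 = 0.3428 rad/s² (deceleration).
ω² = ω₀² − 2|α|θ with ω = 0 ⇒ θ = ω₀²/(2|α|) = 56040 rad = 8919 rev.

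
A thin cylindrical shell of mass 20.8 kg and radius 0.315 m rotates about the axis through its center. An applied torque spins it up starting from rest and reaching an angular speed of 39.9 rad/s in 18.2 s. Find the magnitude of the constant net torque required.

τ ≈ 4.52 N·m

I = MR² = (20.8)(0.315)² = 2.064 kg·m².
α = Δω/Δt = (39.9 − 0)/18.2 = 2.192 rad/s².
τ = Iα = (2.064)(2.192) = 4.525 N·m.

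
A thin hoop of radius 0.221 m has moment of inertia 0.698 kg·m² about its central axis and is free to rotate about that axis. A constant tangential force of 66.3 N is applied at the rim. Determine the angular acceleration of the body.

τ = F R = (66.3)(0.221) = 14.65 N·m.
Newton's second law for rotation, τ = Iα, gives α = τ/I = 14.65/0.6980 = 20.99 rad/s².

α ≈ 21.0 rad/s²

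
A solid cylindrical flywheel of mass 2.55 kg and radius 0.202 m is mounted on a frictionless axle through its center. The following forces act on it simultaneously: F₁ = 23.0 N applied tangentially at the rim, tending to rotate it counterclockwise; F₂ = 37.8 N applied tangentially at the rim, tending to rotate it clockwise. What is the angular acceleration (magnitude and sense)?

α ≈ 57.5 rad/s², clockwise

I = ½MR² = (1/2)(2.55)(0.202)² = 0.05203 kg·m².
Taking counterclockwise as positive: τ₁ = +(23.0)(0.202) = +4.646 N·m; τ₂ = −(37.8)(0.202) = −7.636 N·m.
Net torque τ = -2.990 N·m.
α = τ/I = -2.990/0.05203 = -57.46 rad/s².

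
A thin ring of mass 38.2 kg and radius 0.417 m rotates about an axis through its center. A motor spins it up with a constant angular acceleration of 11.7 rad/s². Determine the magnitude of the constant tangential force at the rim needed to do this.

F ≈ 186 N

I = MR² = (38.2)(0.417)² = 6.643 kg·m².
The required torque is τ = Iα = (6.643)(11.70) = 77.72 N·m.
A tangential force at the rim gives τ = FR, so F = τ/R = 77.72/0.417 = 186.4 N.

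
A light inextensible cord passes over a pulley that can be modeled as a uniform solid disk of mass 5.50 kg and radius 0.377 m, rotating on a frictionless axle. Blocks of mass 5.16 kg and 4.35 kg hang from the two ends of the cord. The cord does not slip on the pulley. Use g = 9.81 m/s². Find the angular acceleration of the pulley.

α ≈ 1.72 rad/s²

I = ½MR² = (1/2)(5.50)(0.377)² = 0.3909 kg·m².
Heavier block: m₁g − T₁ = m₁a. Lighter block: T₂ − m₂g = m₂a.
Pulley: (T₁ − T₂)R = Iα = I(a/R), so T₁ − T₂ = (I/R²)a = (1/2)M_p a = 2.750·a.
Adding the three: (m₁ − m₂)g = (m₁ + m₂ + 2.750)a, so a = (5.16 − 4.35)(9.81)/(5.16 + 4.35 + 2.750) = 0.6481 m/s².
α = a/R = 0.6481/0.377 = 1.719 rad/s².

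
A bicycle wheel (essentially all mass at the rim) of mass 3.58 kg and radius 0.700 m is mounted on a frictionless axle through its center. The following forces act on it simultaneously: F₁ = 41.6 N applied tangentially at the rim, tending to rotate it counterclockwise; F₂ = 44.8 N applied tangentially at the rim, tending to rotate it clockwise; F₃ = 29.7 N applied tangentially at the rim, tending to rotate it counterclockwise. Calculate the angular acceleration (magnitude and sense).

α ≈ 10.6 rad/s², counterclockwise

I = MR² = (3.58)(0.700)² = 1.754 kg·m².
Taking counterclockwise as positive: τ₁ = +(41.6)(0.700) = +29.12 N·m; τ₂ = −(44.8)(0.700) = −31.36 N·m; τ₃ = +(29.7)(0.700) = +20.79 N·m.
Net torque τ = 18.55 N·m.
α = τ/I = 18.55/1.754 = 10.57 rad/s².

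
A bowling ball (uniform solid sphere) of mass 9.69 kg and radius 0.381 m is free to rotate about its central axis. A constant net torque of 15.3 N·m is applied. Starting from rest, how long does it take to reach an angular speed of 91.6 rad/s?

I = (2/5)MR² = (2/5)(9.69)(0.381)² = 0.5626 kg·m².
α = τ/I = 15.3/0.5626 = 27.19 rad/s².
ω = αt ⇒ t = ω/α = 91.6/27.19 = 3.369 s.

t ≈ 3.37 s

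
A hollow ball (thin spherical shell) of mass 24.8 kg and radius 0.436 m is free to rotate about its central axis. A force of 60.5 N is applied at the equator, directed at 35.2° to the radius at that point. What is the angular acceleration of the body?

I = (2/3)MR² = (2/3)(24.8)(0.436)² = 3.143 kg·m².
Only the tangential component produces torque: τ = F R sinθ = (60.5)(0.436) sin 35.2° = 15.21 N·m.
Newton's second law for rotation, τ = Iα, gives α = τ/I = 15.21/3.143 = 4.838 rad/s².

α ≈ 4.84 rad/s²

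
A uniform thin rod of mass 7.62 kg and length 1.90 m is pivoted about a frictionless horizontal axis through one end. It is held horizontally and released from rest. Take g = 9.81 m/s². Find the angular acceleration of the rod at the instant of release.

About the pivot, I = (1/3)ML² = (1/3)(7.62)(1.90)² = 9.169 kg·m².
The weight acts at the center, a distance L/2 = 0.9500 m from the pivot; τ = Mg(L/2) = 71.01 N·m.
α = τ/I = 71.01/9.169 = 7.745 rad/s².
(Equivalently α = (3g/(2L)) = 7.745 rad/s².)

α ≈ 7.74 rad/s²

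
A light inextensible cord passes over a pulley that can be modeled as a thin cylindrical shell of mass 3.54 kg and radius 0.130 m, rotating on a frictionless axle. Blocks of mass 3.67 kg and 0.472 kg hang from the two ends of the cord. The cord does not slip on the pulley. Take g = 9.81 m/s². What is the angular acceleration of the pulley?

I = MR² = (3.54)(0.130)² = 0.05983 kg·m².
Heavier block: m₁g − T₁ = m₁a. Lighter block: T₂ − m₂g = m₂a.
Pulley: (T₁ − T₂)R = Iα = I(a/R), so T₁ − T₂ = (I/R²)a = 1·M_p a = 3.540·a.
Adding the three: (m₁ − m₂)g = (m₁ + m₂ + 3.540)a, so a = (3.67 − 0.472)(9.81)/(3.67 + 0.472 + 3.540) = 4.084 m/s².
α = a/R = 4.084/0.130 = 31.41 rad/s².

α ≈ 31.4 rad/s²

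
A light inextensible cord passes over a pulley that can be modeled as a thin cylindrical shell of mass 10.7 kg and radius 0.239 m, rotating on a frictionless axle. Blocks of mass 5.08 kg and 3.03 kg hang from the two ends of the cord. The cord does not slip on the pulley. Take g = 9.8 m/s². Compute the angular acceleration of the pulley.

α ≈ 4.47 rad/s²

I = MR² = (10.7)(0.239)² = 0.6112 kg·m².
Heavier block: m₁g − T₁ = m₁a. Lighter block: T₂ − m₂g = m₂a.
Pulley: (T₁ − T₂)R = Iα = I(a/R), so T₁ − T₂ = (I/R²)a = 1·M_p a = 10.70·a.
Adding the three: (m₁ − m₂)g = (m₁ + m₂ + 10.70)a, so a = (5.08 − 3.03)(9.8)/(5.08 + 3.03 + 10.70) = 1.068 m/s².
α = a/R = 1.068/0.239 = 4.469 rad/s².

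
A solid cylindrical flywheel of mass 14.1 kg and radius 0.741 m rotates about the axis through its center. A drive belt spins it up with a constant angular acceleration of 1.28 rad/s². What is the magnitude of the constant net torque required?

I = ½MR² = (1/2)(14.1)(0.741)² = 3.871 kg·m².
τ = Iα = (3.871)(1.280) = 4.955 N·m.

τ ≈ 4.95 N·m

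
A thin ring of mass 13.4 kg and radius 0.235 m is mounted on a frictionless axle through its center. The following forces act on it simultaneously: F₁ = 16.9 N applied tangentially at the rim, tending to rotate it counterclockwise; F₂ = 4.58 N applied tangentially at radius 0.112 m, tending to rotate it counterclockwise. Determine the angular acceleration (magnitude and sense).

α ≈ 6.06 rad/s², counterclockwise

I = MR² = (13.4)(0.235)² = 0.7400 kg·m².
Taking counterclockwise as positive: τ₁ = +(16.9)(0.235) = +3.971 N·m; τ₂ = +(4.58)(0.112) = +0.5130 N·m.
Net torque τ = 4.484 N·m.
α = τ/I = 4.484/0.7400 = 6.060 rad/s².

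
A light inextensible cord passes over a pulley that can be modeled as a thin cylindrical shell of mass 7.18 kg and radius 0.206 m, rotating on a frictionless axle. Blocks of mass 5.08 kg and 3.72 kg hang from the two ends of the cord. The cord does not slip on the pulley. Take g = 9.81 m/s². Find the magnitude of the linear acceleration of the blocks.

I = MR² = (7.18)(0.206)² = 0.3047 kg·m².
Heavier block: m₁g − T₁ = m₁a. Lighter block: T₂ − m₂g = m₂a.
Pulley: (T₁ − T₂)R = Iα = I(a/R), so T₁ − T₂ = (I/R²)a = 1·M_p a = 7.180·a.
Adding the three: (m₁ − m₂)g = (m₁ + m₂ + 7.180)a, so a = (5.08 − 3.72)(9.81)/(5.08 + 3.72 + 7.180) = 0.8349 m/s².

a ≈ 0.835 m/s²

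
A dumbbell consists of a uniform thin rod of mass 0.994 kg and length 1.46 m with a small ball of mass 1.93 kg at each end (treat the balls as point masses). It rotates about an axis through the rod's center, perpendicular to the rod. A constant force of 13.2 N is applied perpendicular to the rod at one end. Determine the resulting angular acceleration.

α ≈ 4.31 rad/s²

I_rod = (1/12)ML² = (1/12)(0.994)(1.46)² = 0.1766 kg·m².
I_balls = 2·m·(L/2)² = 2(1.93)(0.7300)² = 2.057 kg·m².
Total I = 2.234 kg·m².
τ = F·(L/2) = (13.2)(0.730) = 9.636 N·m.
α = τ/I = 9.636/2.234 = 4.314 rad/s².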